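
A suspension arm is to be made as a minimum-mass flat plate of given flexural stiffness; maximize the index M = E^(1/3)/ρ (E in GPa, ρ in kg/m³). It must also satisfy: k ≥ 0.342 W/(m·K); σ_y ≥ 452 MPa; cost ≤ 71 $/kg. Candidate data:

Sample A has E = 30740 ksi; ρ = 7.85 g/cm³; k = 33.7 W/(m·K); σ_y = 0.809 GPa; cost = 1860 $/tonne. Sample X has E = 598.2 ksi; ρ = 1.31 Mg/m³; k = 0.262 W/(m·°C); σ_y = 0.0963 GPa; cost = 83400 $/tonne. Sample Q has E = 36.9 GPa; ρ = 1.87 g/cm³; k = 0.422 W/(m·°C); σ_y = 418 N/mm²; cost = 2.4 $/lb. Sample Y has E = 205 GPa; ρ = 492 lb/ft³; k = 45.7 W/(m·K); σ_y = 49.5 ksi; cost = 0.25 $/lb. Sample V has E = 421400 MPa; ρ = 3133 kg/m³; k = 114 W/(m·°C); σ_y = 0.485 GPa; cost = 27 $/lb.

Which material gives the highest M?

Screen on constraints: k ≥ 0.342 W/(m·K); σ_y ≥ 452 MPa; cost ≤ 71 $/kg. Survivors: sample A, sample V.
In SI units:
  sample A: E = 211.9 GPa, ρ = 7850 kg/m³
  sample V: E = 421.4 GPa, ρ = 3133 kg/m³
  sample V: M = 2.39×10⁻³
  sample A: M = 0.760×10⁻³
Highest index: sample V.

sample V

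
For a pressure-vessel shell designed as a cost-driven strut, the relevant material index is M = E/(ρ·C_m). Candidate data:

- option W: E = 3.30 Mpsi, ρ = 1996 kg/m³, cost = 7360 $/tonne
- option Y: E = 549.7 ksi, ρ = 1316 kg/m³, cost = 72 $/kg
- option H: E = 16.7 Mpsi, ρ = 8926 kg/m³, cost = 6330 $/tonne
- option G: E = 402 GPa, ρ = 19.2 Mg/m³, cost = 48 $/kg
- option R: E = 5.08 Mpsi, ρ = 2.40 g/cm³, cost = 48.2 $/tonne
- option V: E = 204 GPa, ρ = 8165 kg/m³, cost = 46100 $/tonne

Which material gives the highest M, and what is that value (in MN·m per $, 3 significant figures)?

option R, M = 303 MN·m per $

Putting every candidate on a common basis:
  option W: E = 22.75 GPa, ρ = 1996 kg/m³, cost = 7.360 $/kg
  option Y: E = 3.790 GPa, ρ = 1316 kg/m³, cost = 72.00 $/kg
  option H: E = 115.1 GPa, ρ = 8926 kg/m³, cost = 6.330 $/kg
  option G: E = 402.0 GPa, ρ = 19200 kg/m³, cost = 48.00 $/kg
  option R: E = 35.03 GPa, ρ = 2400 kg/m³, cost = 0.04820 $/kg
  option V: E = 204.0 GPa, ρ = 8165 kg/m³, cost = 46.10 $/kg
  option R: M = 303 MN·m per $
  option H: M = 2.04 MN·m per $
  option W: M = 1.55 MN·m per $
  option V: M = 0.542 MN·m per $
  option G: M = 0.436 MN·m per $
  option Y: M = 0.0400 MN·m per $
Option R has the largest M.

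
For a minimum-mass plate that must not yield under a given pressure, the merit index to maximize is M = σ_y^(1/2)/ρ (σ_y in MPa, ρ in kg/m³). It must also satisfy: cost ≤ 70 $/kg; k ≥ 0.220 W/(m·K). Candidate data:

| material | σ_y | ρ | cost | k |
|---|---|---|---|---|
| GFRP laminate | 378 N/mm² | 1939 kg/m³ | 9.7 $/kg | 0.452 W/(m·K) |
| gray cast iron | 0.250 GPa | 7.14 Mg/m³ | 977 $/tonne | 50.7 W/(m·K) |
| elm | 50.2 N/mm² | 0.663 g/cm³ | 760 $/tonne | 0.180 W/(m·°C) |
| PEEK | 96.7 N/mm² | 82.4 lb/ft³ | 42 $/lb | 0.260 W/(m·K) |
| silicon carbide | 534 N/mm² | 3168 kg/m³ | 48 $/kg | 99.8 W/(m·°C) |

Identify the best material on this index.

GFRP laminate

Screen on constraints: cost ≤ 70 $/kg; k ≥ 0.220 W/(m·K). Survivors: GFRP laminate, gray cast iron, silicon carbide.
Putting every candidate on a common basis:
  GFRP laminate: σ_y = 378.0 MPa, ρ = 1939 kg/m³
  gray cast iron: σ_y = 250.0 MPa, ρ = 7140 kg/m³
  silicon carbide: σ_y = 534.0 MPa, ρ = 3168 kg/m³
  GFRP laminate: M = 10.0×10⁻³
  silicon carbide: M = 7.29×10⁻³
  gray cast iron: M = 2.21×10⁻³
GFRP laminate has the largest M.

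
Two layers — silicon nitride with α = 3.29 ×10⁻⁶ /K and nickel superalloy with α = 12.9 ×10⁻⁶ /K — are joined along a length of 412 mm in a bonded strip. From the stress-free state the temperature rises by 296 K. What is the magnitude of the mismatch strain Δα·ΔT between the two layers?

2.84×10⁻³

Δα = |3.29 − 12.9|×10⁻⁶/K = 9.61×10⁻⁶/K.
Mismatch strain = Δα·ΔT = 9.61×10⁻⁶ × 296.0 = 2.84×10⁻³.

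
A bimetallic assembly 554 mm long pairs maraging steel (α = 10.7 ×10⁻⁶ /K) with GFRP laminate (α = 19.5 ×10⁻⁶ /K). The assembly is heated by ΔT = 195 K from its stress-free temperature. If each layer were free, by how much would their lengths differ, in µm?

Δα = |10.7 − 19.5|×10⁻⁶/K = 8.80×10⁻⁶/K.
ΔL_mismatch = Δα·L·ΔT = 8.80×10⁻⁶ × 554.0 mm × 195.0 K = 951 µm.

951 µm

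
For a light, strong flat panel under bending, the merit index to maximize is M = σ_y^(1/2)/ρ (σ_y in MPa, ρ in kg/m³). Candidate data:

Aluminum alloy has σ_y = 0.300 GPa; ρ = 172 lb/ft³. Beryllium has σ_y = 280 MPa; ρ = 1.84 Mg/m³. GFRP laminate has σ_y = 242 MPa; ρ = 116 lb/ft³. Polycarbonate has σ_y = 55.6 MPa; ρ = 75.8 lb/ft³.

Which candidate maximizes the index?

Convert each candidate to consistent units, then evaluate M:
  aluminum alloy: σ_y = 300.0 MPa, ρ = 2755 kg/m³
  beryllium: σ_y = 280.0 MPa, ρ = 1840 kg/m³
  GFRP laminate: σ_y = 242.0 MPa, ρ = 1858 kg/m³
  polycarbonate: σ_y = 55.60 MPa, ρ = 1214 kg/m³
  beryllium: M = 9.09×10⁻³
  GFRP laminate: M = 8.37×10⁻³
  aluminum alloy: M = 6.29×10⁻³
  polycarbonate: M = 6.14×10⁻³
Highest index: beryllium.

beryllium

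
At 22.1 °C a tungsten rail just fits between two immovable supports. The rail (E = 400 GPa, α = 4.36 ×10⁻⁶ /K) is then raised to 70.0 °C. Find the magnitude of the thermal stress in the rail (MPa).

83.5 MPa

ΔT = 47.90 K. Constrained thermal stress σ = E·α·ΔT = 400.0×10³ MPa × 4.36×10⁻⁶ × 47.90 = 83.5 MPa (compressive).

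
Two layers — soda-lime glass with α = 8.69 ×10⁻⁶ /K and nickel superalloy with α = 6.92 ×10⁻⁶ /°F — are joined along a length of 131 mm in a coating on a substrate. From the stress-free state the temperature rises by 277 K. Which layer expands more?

nickel superalloy

nickel superalloy: α = 6.92×10⁻⁶/°F × 9/5 = 12.5×10⁻⁶/K.
α(soda-lime glass) = 8.69×10⁻⁶/K vs α(nickel superalloy) = 12.5×10⁻⁶/K.
Higher α expands more for the same ΔT: nickel superalloy.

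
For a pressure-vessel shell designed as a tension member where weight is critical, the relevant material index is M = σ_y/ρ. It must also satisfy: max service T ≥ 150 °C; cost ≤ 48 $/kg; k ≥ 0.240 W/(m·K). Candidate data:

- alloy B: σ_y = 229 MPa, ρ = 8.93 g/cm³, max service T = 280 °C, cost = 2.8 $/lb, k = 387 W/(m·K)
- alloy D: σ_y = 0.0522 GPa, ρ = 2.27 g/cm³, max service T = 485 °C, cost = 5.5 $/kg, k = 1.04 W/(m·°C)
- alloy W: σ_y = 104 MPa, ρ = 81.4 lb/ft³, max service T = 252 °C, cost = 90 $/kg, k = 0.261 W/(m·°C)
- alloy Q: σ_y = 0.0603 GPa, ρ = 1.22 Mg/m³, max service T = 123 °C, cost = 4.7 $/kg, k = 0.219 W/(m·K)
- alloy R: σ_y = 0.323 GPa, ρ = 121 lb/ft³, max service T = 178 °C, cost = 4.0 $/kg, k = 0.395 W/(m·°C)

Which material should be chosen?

alloy R

Screen on constraints: max service T ≥ 150 °C; cost ≤ 48 $/kg; k ≥ 0.240 W/(m·K). Survivors: alloy B, alloy D, alloy R.
Putting every candidate on a common basis:
  alloy B: σ_y = 229.0 MPa, ρ = 8930 kg/m³
  alloy D: σ_y = 52.20 MPa, ρ = 2270 kg/m³
  alloy R: σ_y = 323.0 MPa, ρ = 1938 kg/m³
  alloy R: M = 167 kN·m/kg
  alloy B: M = 25.6 kN·m/kg
  alloy D: M = 23.0 kN·m/kg
Alloy R has the largest M.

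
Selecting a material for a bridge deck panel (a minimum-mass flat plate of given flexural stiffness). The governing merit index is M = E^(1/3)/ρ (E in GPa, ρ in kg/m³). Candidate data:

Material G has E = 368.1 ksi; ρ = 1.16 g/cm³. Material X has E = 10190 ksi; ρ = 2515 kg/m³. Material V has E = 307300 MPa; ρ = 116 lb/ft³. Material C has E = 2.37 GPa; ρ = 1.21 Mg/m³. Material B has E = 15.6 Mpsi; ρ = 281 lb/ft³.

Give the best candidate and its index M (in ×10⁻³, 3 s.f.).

material V, M = 3.63×10⁻³

Convert each candidate to consistent units, then evaluate M:
  material G: E = 2.538 GPa, ρ = 1160 kg/m³
  material X: E = 70.26 GPa, ρ = 2515 kg/m³
  material V: E = 307.3 GPa, ρ = 1858 kg/m³
  material C: E = 2.370 GPa, ρ = 1210 kg/m³
  material B: E = 107.6 GPa, ρ = 4501 kg/m³
  material V: M = 3.63×10⁻³
  material X: M = 1.64×10⁻³
  material G: M = 1.18×10⁻³
  material C: M = 1.10×10⁻³
  material B: M = 1.06×10⁻³
Highest index: material V.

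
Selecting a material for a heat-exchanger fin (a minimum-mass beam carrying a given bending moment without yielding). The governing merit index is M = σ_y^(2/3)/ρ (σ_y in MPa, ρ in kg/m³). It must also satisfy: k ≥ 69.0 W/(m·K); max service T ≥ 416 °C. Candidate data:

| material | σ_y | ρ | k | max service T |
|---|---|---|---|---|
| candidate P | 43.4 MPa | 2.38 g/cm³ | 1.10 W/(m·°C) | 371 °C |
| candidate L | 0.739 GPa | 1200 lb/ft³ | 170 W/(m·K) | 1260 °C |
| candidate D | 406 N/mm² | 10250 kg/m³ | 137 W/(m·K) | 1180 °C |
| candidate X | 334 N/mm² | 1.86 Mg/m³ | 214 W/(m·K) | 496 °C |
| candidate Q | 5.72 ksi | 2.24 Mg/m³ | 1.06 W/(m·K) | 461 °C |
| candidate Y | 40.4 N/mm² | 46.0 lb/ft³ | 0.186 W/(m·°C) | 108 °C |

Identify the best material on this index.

candidate X

Screen on constraints: k ≥ 69.0 W/(m·K); max service T ≥ 416 °C. Survivors: candidate L, candidate D, candidate X.
Convert each candidate to consistent units, then evaluate M:
  candidate L: σ_y = 739.0 MPa, ρ = 19220 kg/m³
  candidate D: σ_y = 406.0 MPa, ρ = 10250 kg/m³
  candidate X: σ_y = 334.0 MPa, ρ = 1860 kg/m³
  candidate X: M = 25.9×10⁻³
  candidate D: M = 5.35×10⁻³
  candidate L: M = 4.25×10⁻³
Highest index: candidate X.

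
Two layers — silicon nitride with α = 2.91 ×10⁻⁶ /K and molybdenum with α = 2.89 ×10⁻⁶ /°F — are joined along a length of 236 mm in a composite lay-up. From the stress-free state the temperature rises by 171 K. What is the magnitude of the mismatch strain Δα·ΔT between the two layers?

molybdenum: α = 2.89×10⁻⁶/°F × 9/5 = 5.20×10⁻⁶/K.
Δα = |2.91 − 5.20|×10⁻⁶/K = 2.29×10⁻⁶/K.
Mismatch strain = Δα·ΔT = 2.29×10⁻⁶ × 171.0 = 3.92×10⁻⁴.

3.92×10⁻⁴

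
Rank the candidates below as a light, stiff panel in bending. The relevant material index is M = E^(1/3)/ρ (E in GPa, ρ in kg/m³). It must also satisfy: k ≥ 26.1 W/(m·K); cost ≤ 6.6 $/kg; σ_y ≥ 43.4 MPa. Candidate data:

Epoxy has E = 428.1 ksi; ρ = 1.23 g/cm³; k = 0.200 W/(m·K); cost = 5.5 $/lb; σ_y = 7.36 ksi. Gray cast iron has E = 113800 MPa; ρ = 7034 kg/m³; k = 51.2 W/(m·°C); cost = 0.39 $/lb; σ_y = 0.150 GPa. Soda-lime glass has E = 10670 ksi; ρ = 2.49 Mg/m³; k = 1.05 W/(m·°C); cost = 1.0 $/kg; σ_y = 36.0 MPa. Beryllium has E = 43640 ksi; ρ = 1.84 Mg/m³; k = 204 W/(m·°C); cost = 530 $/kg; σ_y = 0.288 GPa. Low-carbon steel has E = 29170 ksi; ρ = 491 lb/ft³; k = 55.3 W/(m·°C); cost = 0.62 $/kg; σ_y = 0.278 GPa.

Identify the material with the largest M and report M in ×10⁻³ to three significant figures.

Screen on constraints: k ≥ 26.1 W/(m·K); cost ≤ 6.6 $/kg; σ_y ≥ 43.4 MPa. Survivors: gray cast iron, low-carbon steel.
Convert each candidate to consistent units, then evaluate M:
  gray cast iron: E = 113.8 GPa, ρ = 7034 kg/m³
  low-carbon steel: E = 201.1 GPa, ρ = 7865 kg/m³
  low-carbon steel: M = 0.745×10⁻³
  gray cast iron: M = 0.689×10⁻³
The maximum is for low-carbon steel.

low-carbon steel, M = 0.745×10⁻³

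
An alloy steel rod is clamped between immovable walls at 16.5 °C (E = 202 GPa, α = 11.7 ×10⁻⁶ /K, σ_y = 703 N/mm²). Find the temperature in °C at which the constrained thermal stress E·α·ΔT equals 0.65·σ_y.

210 °C

σ_y = 703 N/mm² = 703.0 MPa.
E·α·ΔT = 456.9 MPa ⇒ ΔT = 456.9 / (202.0×10³ × 11.7×10⁻⁶) = 193.3 K.
T = 16.5 + 193.3 = 209.8 °C.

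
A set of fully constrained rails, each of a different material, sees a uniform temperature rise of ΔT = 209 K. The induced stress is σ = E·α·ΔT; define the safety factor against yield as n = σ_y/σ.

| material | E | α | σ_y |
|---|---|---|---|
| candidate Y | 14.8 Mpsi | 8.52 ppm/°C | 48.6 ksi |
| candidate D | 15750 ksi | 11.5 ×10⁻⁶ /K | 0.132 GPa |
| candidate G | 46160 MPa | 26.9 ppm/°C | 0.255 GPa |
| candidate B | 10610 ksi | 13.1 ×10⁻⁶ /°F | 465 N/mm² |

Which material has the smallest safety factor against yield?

With everything in SI (GPa, ×10⁻⁶/K, MPa):
  candidate Y: E = 102.0, α = 8.52, σ_y = 335.1 → σ = 182 MPa, n = 1.84
  candidate D: E = 108.6, α = 11.5, σ_y = 132.0 → σ = 261 MPa, n = 0.506
  candidate G: E = 46.16, α = 26.9, σ_y = 255.0 → σ = 260 MPa, n = 0.983
  candidate B: E = 73.15, α = 23.6, σ_y = 465.0 → σ = 361 MPa, n = 1.29
The minimum is candidate D at n = 0.506.

candidate D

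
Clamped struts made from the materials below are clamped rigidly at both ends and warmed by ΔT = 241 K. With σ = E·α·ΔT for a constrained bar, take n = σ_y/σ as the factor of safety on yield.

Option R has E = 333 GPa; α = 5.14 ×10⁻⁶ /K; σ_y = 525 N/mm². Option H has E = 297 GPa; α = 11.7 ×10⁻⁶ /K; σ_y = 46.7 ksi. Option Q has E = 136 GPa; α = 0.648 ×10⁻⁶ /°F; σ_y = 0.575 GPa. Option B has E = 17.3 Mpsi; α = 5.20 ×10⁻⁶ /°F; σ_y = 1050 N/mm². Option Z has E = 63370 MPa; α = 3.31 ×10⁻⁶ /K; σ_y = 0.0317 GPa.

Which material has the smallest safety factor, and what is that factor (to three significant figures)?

Converting E to GPa, α to ×10⁻⁶/K, σ_y to MPa, then σ and n for each:
  option R: E = 333.0, α = 5.14, σ_y = 525.0 → σ = 413 MPa, n = 1.27
  option H: E = 297.0, α = 11.7, σ_y = 322.0 → σ = 837 MPa, n = 0.384
  option Q: E = 136.0, α = 1.17, σ_y = 575.0 → σ = 38.2 MPa, n = 15.0
  option B: E = 119.3, α = 9.36, σ_y = 1050 → σ = 269 MPa, n = 3.90
  option Z: E = 63.37, α = 3.31, σ_y = 31.70 → σ = 50.6 MPa, n = 0.627
The minimum is option H at n = 0.384.

option H, n = 0.384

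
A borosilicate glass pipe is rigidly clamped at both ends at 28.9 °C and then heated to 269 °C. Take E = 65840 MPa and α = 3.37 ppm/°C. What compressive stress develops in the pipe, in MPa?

E = 65840 MPa = 65.84 GPa.
ΔT = 240.1 K. Constrained thermal stress σ = E·α·ΔT = 65.84×10³ MPa × 3.37×10⁻⁶ × 240.1 = 53.3 MPa (compressive).

53.3 MPa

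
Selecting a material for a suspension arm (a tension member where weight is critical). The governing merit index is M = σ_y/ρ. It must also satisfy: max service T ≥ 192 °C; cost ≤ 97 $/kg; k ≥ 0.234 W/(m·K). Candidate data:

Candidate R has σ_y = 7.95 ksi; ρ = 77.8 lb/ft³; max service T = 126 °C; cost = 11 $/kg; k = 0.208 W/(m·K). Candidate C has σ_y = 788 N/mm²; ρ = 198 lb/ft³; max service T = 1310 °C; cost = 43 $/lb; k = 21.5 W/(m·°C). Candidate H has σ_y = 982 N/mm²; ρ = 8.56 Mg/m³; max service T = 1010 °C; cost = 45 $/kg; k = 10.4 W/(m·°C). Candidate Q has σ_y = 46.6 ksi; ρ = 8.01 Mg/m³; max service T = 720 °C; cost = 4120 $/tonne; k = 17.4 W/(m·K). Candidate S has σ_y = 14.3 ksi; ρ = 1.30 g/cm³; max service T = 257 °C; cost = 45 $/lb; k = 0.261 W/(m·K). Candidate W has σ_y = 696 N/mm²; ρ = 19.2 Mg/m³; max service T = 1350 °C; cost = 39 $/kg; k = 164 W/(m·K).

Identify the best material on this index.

candidate C

Screen on constraints: max service T ≥ 192 °C; cost ≤ 97 $/kg; k ≥ 0.234 W/(m·K). Survivors: candidate C, candidate H, candidate Q, candidate W.
After converting to SI:
  candidate C: σ_y = 788.0 MPa, ρ = 3172 kg/m³
  candidate H: σ_y = 982.0 MPa, ρ = 8560 kg/m³
  candidate Q: σ_y = 321.3 MPa, ρ = 8010 kg/m³
  candidate W: σ_y = 696.0 MPa, ρ = 19200 kg/m³
  candidate C: M = 248 kN·m/kg
  candidate H: M = 115 kN·m/kg
  candidate Q: M = 40.1 kN·m/kg
  candidate W: M = 36.2 kN·m/kg
The maximum is for candidate C.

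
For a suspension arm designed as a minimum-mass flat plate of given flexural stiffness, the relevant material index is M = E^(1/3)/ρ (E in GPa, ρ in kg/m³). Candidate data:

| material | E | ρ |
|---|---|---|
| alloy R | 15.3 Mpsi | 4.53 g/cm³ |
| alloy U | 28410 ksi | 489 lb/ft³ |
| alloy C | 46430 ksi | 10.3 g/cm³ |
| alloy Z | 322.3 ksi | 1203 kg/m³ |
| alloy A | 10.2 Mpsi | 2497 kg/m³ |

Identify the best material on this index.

alloy A

Convert each candidate to consistent units, then evaluate M:
  alloy R: E = 105.5 GPa, ρ = 4530 kg/m³
  alloy U: E = 195.9 GPa, ρ = 7833 kg/m³
  alloy C: E = 320.1 GPa, ρ = 10300 kg/m³
  alloy Z: E = 2.222 GPa, ρ = 1203 kg/m³
  alloy A: E = 70.33 GPa, ρ = 2497 kg/m³
  alloy A: M = 1.65×10⁻³
  alloy Z: M = 1.08×10⁻³
  alloy R: M = 1.04×10⁻³
  alloy U: M = 0.741×10⁻³
  alloy C: M = 0.664×10⁻³
Alloy A has the largest M.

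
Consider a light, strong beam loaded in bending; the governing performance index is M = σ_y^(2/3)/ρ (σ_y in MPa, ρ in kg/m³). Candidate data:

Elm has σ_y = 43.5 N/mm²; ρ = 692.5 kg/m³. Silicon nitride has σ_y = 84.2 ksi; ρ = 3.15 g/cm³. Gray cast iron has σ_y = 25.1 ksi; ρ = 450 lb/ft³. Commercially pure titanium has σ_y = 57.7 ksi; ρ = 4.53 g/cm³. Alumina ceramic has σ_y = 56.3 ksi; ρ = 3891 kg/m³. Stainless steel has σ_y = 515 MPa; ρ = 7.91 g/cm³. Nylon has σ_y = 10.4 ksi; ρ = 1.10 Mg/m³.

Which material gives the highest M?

silicon nitride

Putting every candidate on a common basis:
  elm: σ_y = 43.50 MPa, ρ = 692.5 kg/m³
  silicon nitride: σ_y = 580.5 MPa, ρ = 3150 kg/m³
  gray cast iron: σ_y = 173.1 MPa, ρ = 7208 kg/m³
  commercially pure titanium: σ_y = 397.8 MPa, ρ = 4530 kg/m³
  alumina ceramic: σ_y = 388.2 MPa, ρ = 3891 kg/m³
  stainless steel: σ_y = 515.0 MPa, ρ = 7910 kg/m³
  nylon: σ_y = 71.71 MPa, ρ = 1100 kg/m³
  silicon nitride: M = 22.1×10⁻³
  elm: M = 17.9×10⁻³
  nylon: M = 15.7×10⁻³
  alumina ceramic: M = 13.7×10⁻³
  commercially pure titanium: M = 11.9×10⁻³
  stainless steel: M = 8.12×10⁻³
  gray cast iron: M = 4.31×10⁻³
The maximum is for silicon nitride.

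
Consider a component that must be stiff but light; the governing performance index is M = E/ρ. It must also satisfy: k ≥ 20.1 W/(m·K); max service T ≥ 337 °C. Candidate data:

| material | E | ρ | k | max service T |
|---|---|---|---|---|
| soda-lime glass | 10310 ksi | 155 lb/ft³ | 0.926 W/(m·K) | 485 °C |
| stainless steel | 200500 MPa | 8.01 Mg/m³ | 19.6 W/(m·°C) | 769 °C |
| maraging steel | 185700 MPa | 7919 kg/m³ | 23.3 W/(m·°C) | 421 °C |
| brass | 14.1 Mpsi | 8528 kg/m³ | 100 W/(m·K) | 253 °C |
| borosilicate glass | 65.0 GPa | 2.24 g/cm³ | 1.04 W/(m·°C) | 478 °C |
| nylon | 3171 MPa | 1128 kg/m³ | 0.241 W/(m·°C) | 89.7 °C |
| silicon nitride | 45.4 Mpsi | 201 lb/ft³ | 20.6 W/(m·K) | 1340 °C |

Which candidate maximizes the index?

Screen on constraints: k ≥ 20.1 W/(m·K); max service T ≥ 337 °C. Survivors: maraging steel, silicon nitride.
Putting every candidate on a common basis:
  maraging steel: E = 185.7 GPa, ρ = 7919 kg/m³
  silicon nitride: E = 313.0 GPa, ρ = 3220 kg/m³
  silicon nitride: M = 97.2 MN·m/kg
  maraging steel: M = 23.4 MN·m/kg
Silicon nitride has the largest M.

silicon nitride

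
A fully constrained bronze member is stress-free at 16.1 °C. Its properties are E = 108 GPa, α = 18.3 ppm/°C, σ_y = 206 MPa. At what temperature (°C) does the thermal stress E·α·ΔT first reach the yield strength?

E·α·ΔT = 206.0 MPa ⇒ ΔT = 206.0 / (108.0×10³ × 18.3×10⁻⁶) = 104.2 K.
T = 16.1 + 104.2 = 120.3 °C.

120 °C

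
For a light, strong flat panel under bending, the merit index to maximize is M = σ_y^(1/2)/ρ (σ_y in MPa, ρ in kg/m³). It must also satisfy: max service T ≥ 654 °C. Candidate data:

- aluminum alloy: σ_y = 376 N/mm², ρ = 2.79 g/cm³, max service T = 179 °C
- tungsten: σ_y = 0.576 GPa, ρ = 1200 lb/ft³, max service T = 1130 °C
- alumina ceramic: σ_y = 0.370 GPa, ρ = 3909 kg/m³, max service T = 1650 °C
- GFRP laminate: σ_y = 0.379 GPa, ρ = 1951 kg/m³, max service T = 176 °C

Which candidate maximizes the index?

alumina ceramic

Screen on constraints: max service T ≥ 654 °C. Survivors: tungsten, alumina ceramic.
Normalizing units and computing the index:
  tungsten: σ_y = 576.0 MPa, ρ = 19220 kg/m³
  alumina ceramic: σ_y = 370.0 MPa, ρ = 3909 kg/m³
  alumina ceramic: M = 4.92×10⁻³
  tungsten: M = 1.25×10⁻³
Alumina ceramic ranks first.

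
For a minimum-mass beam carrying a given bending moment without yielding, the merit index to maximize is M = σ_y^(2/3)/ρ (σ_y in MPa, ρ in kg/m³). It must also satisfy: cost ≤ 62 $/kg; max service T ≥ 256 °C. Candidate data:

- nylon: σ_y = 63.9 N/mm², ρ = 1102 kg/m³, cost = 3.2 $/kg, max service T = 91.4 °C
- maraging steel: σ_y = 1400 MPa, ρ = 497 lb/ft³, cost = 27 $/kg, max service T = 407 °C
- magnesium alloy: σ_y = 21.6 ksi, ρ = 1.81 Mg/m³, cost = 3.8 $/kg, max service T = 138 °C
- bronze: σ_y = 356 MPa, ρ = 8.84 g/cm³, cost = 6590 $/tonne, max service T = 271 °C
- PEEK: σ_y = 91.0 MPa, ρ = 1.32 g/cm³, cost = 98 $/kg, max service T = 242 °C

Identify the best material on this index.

maraging steel

Screen on constraints: cost ≤ 62 $/kg; max service T ≥ 256 °C. Survivors: maraging steel, bronze.
Convert each candidate to consistent units, then evaluate M:
  maraging steel: σ_y = 1400 MPa, ρ = 7961 kg/m³
  bronze: σ_y = 356.0 MPa, ρ = 8840 kg/m³
  maraging steel: M = 15.7×10⁻³
  bronze: M = 5.68×10⁻³
The maximum is for maraging steel.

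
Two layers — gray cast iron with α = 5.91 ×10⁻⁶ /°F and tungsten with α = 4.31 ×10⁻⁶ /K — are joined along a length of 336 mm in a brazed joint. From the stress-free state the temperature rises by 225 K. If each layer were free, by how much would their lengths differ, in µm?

478 µm

gray cast iron: α = 5.91×10⁻⁶/°F × 9/5 = 10.6×10⁻⁶/K.
Δα = |10.6 − 4.31|×10⁻⁶/K = 6.33×10⁻⁶/K.
ΔL_mismatch = Δα·L·ΔT = 6.33×10⁻⁶ × 336.0 mm × 225.0 K = 478 µm.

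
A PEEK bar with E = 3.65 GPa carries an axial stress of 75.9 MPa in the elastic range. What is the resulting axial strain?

0.0208

ε = σ/E = 75.9 / 3650 = 0.0208.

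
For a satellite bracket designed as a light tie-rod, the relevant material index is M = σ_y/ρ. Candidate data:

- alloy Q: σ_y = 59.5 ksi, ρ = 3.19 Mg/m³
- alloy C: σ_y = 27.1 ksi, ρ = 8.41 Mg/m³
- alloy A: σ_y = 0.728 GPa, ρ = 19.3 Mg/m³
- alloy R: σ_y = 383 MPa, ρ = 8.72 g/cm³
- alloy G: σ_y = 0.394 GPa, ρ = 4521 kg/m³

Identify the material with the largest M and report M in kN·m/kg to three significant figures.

Putting every candidate on a common basis:
  alloy Q: σ_y = 410.2 MPa, ρ = 3190 kg/m³
  alloy C: σ_y = 186.8 MPa, ρ = 8410 kg/m³
  alloy A: σ_y = 728.0 MPa, ρ = 19300 kg/m³
  alloy R: σ_y = 383.0 MPa, ρ = 8720 kg/m³
  alloy G: σ_y = 394.0 MPa, ρ = 4521 kg/m³
  alloy Q: M = 129 kN·m/kg
  alloy G: M = 87.1 kN·m/kg
  alloy R: M = 43.9 kN·m/kg
  alloy A: M = 37.7 kN·m/kg
  alloy C: M = 22.2 kN·m/kg
Alloy Q has the largest M.

alloy Q, M = 129 kN·m/kg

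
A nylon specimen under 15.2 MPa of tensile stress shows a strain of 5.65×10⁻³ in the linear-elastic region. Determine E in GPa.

2.69 GPa

E = σ/ε = 15.2 MPa / 5.65×10⁻³ = 2690 MPa = 2.69 GPa.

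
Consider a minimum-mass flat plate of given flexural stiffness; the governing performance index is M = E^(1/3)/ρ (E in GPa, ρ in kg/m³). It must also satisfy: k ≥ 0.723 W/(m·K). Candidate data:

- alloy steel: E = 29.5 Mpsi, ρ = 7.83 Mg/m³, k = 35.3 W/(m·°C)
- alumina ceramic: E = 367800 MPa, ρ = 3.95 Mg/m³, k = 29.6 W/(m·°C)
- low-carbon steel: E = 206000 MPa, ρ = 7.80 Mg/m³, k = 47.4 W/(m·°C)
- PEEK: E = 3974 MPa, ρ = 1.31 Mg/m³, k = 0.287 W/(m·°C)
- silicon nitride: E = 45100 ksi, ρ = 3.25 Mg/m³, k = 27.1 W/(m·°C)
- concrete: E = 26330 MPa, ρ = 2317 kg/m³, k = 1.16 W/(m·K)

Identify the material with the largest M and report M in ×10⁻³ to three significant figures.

silicon nitride, M = 2.08×10⁻³

Screen on constraints: k ≥ 0.723 W/(m·K). Survivors: alloy steel, alumina ceramic, low-carbon steel, silicon nitride, concrete.
Putting every candidate on a common basis:
  alloy steel: E = 203.4 GPa, ρ = 7830 kg/m³
  alumina ceramic: E = 367.8 GPa, ρ = 3950 kg/m³
  low-carbon steel: E = 206.0 GPa, ρ = 7800 kg/m³
  silicon nitride: E = 311.0 GPa, ρ = 3250 kg/m³
  concrete: E = 26.33 GPa, ρ = 2317 kg/m³
  silicon nitride: M = 2.08×10⁻³
  alumina ceramic: M = 1.81×10⁻³
  concrete: M = 1.28×10⁻³
  low-carbon steel: M = 0.757×10⁻³
  alloy steel: M = 0.751×10⁻³
Silicon nitride has the largest M.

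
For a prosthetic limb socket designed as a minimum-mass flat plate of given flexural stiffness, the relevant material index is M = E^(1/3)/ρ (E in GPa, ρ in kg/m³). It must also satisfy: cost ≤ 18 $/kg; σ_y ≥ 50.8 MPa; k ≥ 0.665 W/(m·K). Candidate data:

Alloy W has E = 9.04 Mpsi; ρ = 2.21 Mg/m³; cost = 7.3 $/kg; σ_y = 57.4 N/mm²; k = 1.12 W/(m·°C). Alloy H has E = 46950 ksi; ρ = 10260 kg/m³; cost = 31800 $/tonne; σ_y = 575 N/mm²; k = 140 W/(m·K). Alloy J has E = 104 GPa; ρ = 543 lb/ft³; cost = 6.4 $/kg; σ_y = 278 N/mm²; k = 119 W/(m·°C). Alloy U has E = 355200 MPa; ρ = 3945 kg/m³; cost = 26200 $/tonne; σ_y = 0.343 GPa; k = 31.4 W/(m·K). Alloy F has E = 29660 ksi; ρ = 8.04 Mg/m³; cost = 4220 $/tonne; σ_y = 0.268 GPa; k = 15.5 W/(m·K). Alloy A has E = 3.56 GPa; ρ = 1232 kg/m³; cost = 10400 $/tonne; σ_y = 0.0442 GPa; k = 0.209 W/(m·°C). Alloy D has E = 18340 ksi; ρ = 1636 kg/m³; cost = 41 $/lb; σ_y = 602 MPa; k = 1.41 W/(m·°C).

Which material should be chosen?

Screen on constraints: cost ≤ 18 $/kg; σ_y ≥ 50.8 MPa; k ≥ 0.665 W/(m·K). Survivors: alloy W, alloy J, alloy F.
Putting every candidate on a common basis:
  alloy W: E = 62.33 GPa, ρ = 2210 kg/m³
  alloy J: E = 104.0 GPa, ρ = 8698 kg/m³
  alloy F: E = 204.5 GPa, ρ = 8040 kg/m³
  alloy W: M = 1.79×10⁻³
  alloy F: M = 0.733×10⁻³
  alloy J: M = 0.541×10⁻³
Highest index: alloy W.

alloy W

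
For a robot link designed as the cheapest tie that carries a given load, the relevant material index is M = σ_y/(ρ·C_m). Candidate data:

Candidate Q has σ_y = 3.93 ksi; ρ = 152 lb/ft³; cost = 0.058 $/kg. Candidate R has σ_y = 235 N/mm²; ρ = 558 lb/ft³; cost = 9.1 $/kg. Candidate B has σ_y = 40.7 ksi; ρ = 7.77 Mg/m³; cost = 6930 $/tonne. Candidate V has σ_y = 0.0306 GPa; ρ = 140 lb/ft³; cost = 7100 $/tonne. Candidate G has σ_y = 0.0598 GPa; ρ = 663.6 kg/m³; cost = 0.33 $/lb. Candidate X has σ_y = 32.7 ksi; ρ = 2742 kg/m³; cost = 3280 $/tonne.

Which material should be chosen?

candidate Q

In SI units:
  candidate Q: σ_y = 27.10 MPa, ρ = 2435 kg/m³, cost = 0.05800 $/kg
  candidate R: σ_y = 235.0 MPa, ρ = 8938 kg/m³, cost = 9.100 $/kg
  candidate B: σ_y = 280.6 MPa, ρ = 7770 kg/m³, cost = 6.930 $/kg
  candidate V: σ_y = 30.60 MPa, ρ = 2243 kg/m³, cost = 7.100 $/kg
  candidate G: σ_y = 59.80 MPa, ρ = 663.6 kg/m³, cost = 0.7275 $/kg
  candidate X: σ_y = 225.5 MPa, ρ = 2742 kg/m³, cost = 3.280 $/kg
  candidate Q: M = 192 kN·m per $
  candidate G: M = 124 kN·m per $
  candidate X: M = 25.1 kN·m per $
  candidate B: M = 5.21 kN·m per $
  candidate R: M = 2.89 kN·m per $
  candidate V: M = 1.92 kN·m per $
The maximum is for candidate Q.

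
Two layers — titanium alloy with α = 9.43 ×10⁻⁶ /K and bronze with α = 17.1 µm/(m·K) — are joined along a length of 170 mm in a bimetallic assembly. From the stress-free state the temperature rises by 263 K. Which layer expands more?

α(titanium alloy) = 9.43×10⁻⁶/K vs α(bronze) = 17.1×10⁻⁶/K.
Higher α expands more for the same ΔT: bronze.

bronze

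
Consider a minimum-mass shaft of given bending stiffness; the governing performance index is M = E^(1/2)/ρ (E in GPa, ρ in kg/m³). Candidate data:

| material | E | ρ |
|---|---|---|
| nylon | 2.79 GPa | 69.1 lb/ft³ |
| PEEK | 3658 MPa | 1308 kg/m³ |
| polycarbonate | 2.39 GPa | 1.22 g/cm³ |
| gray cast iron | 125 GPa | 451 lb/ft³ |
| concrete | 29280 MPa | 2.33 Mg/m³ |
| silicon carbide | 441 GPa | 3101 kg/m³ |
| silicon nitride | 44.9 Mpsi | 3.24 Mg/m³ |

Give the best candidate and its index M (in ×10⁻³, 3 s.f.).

Putting every candidate on a common basis:
  nylon: E = 2.790 GPa, ρ = 1107 kg/m³
  PEEK: E = 3.658 GPa, ρ = 1308 kg/m³
  polycarbonate: E = 2.390 GPa, ρ = 1220 kg/m³
  gray cast iron: E = 125.0 GPa, ρ = 7224 kg/m³
  concrete: E = 29.28 GPa, ρ = 2330 kg/m³
  silicon carbide: E = 441.0 GPa, ρ = 3101 kg/m³
  silicon nitride: E = 309.6 GPa, ρ = 3240 kg/m³
  silicon carbide: M = 6.77×10⁻³
  silicon nitride: M = 5.43×10⁻³
  concrete: M = 2.32×10⁻³
  gray cast iron: M = 1.55×10⁻³
  nylon: M = 1.51×10⁻³
  PEEK: M = 1.46×10⁻³
  polycarbonate: M = 1.27×10⁻³
Silicon carbide has the largest M.

silicon carbide, M = 6.77×10⁻³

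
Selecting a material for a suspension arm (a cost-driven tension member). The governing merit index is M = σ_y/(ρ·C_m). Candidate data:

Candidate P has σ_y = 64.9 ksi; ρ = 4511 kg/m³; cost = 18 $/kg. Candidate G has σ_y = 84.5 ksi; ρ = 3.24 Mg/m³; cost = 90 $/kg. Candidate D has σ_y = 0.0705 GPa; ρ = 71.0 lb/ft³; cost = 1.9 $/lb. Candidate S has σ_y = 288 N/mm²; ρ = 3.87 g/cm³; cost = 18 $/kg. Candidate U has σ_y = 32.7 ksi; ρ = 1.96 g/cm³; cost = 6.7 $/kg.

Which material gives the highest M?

Putting every candidate on a common basis:
  candidate P: σ_y = 447.5 MPa, ρ = 4511 kg/m³, cost = 18.00 $/kg
  candidate G: σ_y = 582.6 MPa, ρ = 3240 kg/m³, cost = 90.00 $/kg
  candidate D: σ_y = 70.50 MPa, ρ = 1137 kg/m³, cost = 4.189 $/kg
  candidate S: σ_y = 288.0 MPa, ρ = 3870 kg/m³, cost = 18.00 $/kg
  candidate U: σ_y = 225.5 MPa, ρ = 1960 kg/m³, cost = 6.700 $/kg
  candidate U: M = 17.2 kN·m per $
  candidate D: M = 14.8 kN·m per $
  candidate P: M = 5.51 kN·m per $
  candidate S: M = 4.13 kN·m per $
  candidate G: M = 2.00 kN·m per $
The maximum is for candidate U.

candidate U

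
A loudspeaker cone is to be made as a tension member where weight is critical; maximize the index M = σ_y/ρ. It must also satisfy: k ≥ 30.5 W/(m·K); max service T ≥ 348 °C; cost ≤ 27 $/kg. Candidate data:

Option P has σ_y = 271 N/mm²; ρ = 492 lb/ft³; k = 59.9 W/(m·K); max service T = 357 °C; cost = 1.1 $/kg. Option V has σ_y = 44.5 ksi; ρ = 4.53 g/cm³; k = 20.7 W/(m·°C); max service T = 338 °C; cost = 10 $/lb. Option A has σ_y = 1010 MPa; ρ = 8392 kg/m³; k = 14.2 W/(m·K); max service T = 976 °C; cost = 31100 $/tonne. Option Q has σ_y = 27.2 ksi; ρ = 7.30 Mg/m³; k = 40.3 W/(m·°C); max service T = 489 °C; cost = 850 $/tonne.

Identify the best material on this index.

option P

Screen on constraints: k ≥ 30.5 W/(m·K); max service T ≥ 348 °C; cost ≤ 27 $/kg. Survivors: option P, option Q.
Putting every candidate on a common basis:
  option P: σ_y = 271.0 MPa, ρ = 7881 kg/m³
  option Q: σ_y = 187.5 MPa, ρ = 7300 kg/m³
  option P: M = 34.4 kN·m/kg
  option Q: M = 25.7 kN·m/kg
Option P has the largest M.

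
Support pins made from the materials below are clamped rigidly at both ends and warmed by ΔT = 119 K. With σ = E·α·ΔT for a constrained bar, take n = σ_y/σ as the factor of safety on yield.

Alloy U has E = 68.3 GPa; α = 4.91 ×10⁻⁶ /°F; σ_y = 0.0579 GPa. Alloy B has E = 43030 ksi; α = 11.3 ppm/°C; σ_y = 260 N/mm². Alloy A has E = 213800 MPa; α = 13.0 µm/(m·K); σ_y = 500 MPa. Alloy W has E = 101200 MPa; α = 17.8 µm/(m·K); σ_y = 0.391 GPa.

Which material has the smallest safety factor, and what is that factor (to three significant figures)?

In consistent units (E in GPa, α in ×10⁻⁶/K, σ_y in MPa):
  alloy U: E = 68.30, α = 8.84, σ_y = 57.90 → σ = 71.8 MPa, n = 0.806
  alloy B: E = 296.7, α = 11.3, σ_y = 260.0 → σ = 399 MPa, n = 0.652
  alloy A: E = 213.8, α = 13.0, σ_y = 500.0 → σ = 331 MPa, n = 1.51
  alloy W: E = 101.2, α = 17.8, σ_y = 391.0 → σ = 214 MPa, n = 1.82
Smallest n: alloy B with n = 0.652.

alloy B, n = 0.652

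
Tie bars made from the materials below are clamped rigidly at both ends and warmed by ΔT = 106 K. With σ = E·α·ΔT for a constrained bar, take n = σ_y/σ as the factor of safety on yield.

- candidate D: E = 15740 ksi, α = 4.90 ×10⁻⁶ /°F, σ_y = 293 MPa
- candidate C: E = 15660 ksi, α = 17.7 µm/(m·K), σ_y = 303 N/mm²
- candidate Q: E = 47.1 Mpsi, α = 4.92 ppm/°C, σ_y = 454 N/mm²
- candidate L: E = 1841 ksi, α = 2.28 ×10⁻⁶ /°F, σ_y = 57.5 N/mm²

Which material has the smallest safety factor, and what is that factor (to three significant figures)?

candidate C, n = 1.50

In consistent units (E in GPa, α in ×10⁻⁶/K, σ_y in MPa):
  candidate D: E = 108.5, α = 8.82, σ_y = 293.0 → σ = 101 MPa, n = 2.89
  candidate C: E = 108.0, α = 17.7, σ_y = 303.0 → σ = 203 MPa, n = 1.50
  candidate Q: E = 324.7, α = 4.92, σ_y = 454.0 → σ = 169 MPa, n = 2.68
  candidate L: E = 12.69, α = 4.10, σ_y = 57.50 → σ = 5.52 MPa, n = 10.4
The minimum is candidate C at n = 1.50.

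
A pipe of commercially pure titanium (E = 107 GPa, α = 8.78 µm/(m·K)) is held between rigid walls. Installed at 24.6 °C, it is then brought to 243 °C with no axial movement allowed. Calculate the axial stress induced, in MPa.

205 MPa

ΔT = 218.4 K. Constrained thermal stress σ = E·α·ΔT = 107.0×10³ MPa × 8.78×10⁻⁶ × 218.4 = 205 MPa (compressive).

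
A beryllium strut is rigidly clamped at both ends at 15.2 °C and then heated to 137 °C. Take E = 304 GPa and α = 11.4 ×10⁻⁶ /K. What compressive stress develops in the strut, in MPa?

422 MPa

ΔT = 121.8 K. Constrained thermal stress σ = E·α·ΔT = 304.0×10³ MPa × 11.4×10⁻⁶ × 121.8 = 422 MPa (compressive).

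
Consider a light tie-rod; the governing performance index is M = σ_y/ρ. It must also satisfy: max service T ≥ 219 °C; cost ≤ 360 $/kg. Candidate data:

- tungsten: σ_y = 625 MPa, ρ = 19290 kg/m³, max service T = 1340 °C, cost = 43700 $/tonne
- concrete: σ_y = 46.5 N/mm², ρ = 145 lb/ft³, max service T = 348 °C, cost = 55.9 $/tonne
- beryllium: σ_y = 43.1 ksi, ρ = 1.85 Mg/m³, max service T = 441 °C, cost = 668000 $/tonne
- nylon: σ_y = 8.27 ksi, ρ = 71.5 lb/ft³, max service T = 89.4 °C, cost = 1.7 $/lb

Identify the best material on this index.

tungsten

Screen on constraints: max service T ≥ 219 °C; cost ≤ 360 $/kg. Survivors: tungsten, concrete.
Convert each candidate to consistent units, then evaluate M:
  tungsten: σ_y = 625.0 MPa, ρ = 19290 kg/m³
  concrete: σ_y = 46.50 MPa, ρ = 2323 kg/m³
  tungsten: M = 32.4 kN·m/kg
  concrete: M = 20.0 kN·m/kg
The maximum is for tungsten.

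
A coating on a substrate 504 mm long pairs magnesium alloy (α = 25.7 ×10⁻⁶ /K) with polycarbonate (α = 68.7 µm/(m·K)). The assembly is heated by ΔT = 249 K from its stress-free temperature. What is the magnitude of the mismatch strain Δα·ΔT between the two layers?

0.0107

Δα = |25.7 − 68.7|×10⁻⁶/K = 43.0×10⁻⁶/K.
Mismatch strain = Δα·ΔT = 43.0×10⁻⁶ × 249.0 = 0.0107.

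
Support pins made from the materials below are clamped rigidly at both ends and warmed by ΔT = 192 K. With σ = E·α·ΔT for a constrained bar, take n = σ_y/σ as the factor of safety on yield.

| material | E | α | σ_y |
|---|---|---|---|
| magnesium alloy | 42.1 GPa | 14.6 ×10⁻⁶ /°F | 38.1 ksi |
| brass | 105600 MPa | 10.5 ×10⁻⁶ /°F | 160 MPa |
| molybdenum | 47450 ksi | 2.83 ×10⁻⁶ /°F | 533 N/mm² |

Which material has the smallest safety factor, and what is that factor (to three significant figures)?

Per material, after unit conversion:
  magnesium alloy: E = 42.10, α = 26.3, σ_y = 262.7 → σ = 212 MPa, n = 1.24
  brass: E = 105.6, α = 18.9, σ_y = 160.0 → σ = 383 MPa, n = 0.418
  molybdenum: E = 327.2, α = 5.09, σ_y = 533.0 → σ = 320 MPa, n = 1.67
The minimum is brass at n = 0.418.

brass, n = 0.418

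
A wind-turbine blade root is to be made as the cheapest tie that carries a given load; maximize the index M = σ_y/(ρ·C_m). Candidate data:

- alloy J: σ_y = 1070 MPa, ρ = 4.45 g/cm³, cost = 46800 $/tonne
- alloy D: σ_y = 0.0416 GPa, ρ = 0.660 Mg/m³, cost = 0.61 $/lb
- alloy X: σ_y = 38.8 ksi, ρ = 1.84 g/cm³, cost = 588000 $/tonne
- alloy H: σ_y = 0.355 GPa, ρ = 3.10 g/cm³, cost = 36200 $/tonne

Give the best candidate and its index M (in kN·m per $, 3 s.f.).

In SI units:
  alloy J: σ_y = 1070 MPa, ρ = 4450 kg/m³, cost = 46.80 $/kg
  alloy D: σ_y = 41.60 MPa, ρ = 660.0 kg/m³, cost = 1.345 $/kg
  alloy X: σ_y = 267.5 MPa, ρ = 1840 kg/m³, cost = 588.0 $/kg
  alloy H: σ_y = 355.0 MPa, ρ = 3100 kg/m³, cost = 36.20 $/kg
  alloy D: M = 46.9 kN·m per $
  alloy J: M = 5.14 kN·m per $
  alloy H: M = 3.16 kN·m per $
  alloy X: M = 0.247 kN·m per $
Highest index: alloy D.

alloy D, M = 46.9 kN·m per $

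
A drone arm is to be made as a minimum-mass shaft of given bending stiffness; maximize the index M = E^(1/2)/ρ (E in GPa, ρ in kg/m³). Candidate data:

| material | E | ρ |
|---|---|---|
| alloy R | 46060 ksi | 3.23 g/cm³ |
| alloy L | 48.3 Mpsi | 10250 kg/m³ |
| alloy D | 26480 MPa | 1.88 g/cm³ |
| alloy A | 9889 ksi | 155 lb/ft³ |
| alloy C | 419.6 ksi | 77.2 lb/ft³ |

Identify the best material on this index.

alloy R

Convert each candidate to consistent units, then evaluate M:
  alloy R: E = 317.6 GPa, ρ = 3230 kg/m³
  alloy L: E = 333.0 GPa, ρ = 10250 kg/m³
  alloy D: E = 26.48 GPa, ρ = 1880 kg/m³
  alloy A: E = 68.18 GPa, ρ = 2483 kg/m³
  alloy C: E = 2.893 GPa, ρ = 1237 kg/m³
  alloy R: M = 5.52×10⁻³
  alloy A: M = 3.33×10⁻³
  alloy D: M = 2.74×10⁻³
  alloy L: M = 1.78×10⁻³
  alloy C: M = 1.38×10⁻³
Alloy R ranks first.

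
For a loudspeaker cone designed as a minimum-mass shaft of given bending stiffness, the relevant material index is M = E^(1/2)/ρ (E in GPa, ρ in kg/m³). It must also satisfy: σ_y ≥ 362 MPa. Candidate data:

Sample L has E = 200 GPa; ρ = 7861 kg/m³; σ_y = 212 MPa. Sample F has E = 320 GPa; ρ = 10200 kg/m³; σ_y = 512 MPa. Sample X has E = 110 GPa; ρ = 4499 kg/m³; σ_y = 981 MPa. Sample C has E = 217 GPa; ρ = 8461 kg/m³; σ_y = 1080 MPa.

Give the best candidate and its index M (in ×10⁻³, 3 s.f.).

sample X, M = 2.33×10⁻³

Screen on constraints: σ_y ≥ 362 MPa. Survivors: sample F, sample X, sample C.
Per-candidate index values:
  sample X: M = 2.33×10⁻³
  sample F: M = 1.75×10⁻³
  sample C: M = 1.74×10⁻³
Sample X has the largest M.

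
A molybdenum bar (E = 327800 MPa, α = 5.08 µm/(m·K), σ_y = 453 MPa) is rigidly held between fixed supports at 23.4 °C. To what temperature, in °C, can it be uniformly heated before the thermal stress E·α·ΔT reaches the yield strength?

E = 327800 MPa = 327.8 GPa.
E·α·ΔT = 453.0 MPa ⇒ ΔT = 453.0 / (327.8×10³ × 5.08×10⁻⁶) = 272.0 K.
T = 23.4 + 272.0 = 295.4 °C.

295 °C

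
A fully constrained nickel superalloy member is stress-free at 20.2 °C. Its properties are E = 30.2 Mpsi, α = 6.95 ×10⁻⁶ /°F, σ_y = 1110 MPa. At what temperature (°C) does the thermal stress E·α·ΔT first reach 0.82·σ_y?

370 °C

E = 30.2 Mpsi = 208.2 GPa.
α = 6.95×10⁻⁶/°F × 9/5 = 12.5×10⁻⁶/K.
E·α·ΔT = 910.2 MPa ⇒ ΔT = 910.2 / (208.2×10³ × 12.5×10⁻⁶) = 349.4 K.
T = 20.2 + 349.4 = 369.6 °C.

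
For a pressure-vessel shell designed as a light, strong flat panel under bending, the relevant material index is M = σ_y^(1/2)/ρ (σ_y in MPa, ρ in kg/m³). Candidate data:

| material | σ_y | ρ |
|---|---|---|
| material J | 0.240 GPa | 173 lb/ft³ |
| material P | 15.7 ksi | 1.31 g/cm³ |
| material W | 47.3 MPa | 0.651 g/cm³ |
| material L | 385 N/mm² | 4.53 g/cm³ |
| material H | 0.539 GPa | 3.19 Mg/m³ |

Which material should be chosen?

Putting every candidate on a common basis:
  material J: σ_y = 240.0 MPa, ρ = 2771 kg/m³
  material P: σ_y = 108.2 MPa, ρ = 1310 kg/m³
  material W: σ_y = 47.30 MPa, ρ = 651.0 kg/m³
  material L: σ_y = 385.0 MPa, ρ = 4530 kg/m³
  material H: σ_y = 539.0 MPa, ρ = 3190 kg/m³
  material W: M = 10.6×10⁻³
  material P: M = 7.94×10⁻³
  material H: M = 7.28×10⁻³
  material J: M = 5.59×10⁻³
  material L: M = 4.33×10⁻³
The maximum is for material W.

material W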